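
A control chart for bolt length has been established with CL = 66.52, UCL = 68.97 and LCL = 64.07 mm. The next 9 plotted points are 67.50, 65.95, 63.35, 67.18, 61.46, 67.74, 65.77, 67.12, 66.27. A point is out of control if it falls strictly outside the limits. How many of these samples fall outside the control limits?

2

Compare each point to [64.07, 68.97]: sample 3 = 63.35 < LCL; sample 5 = 61.46 < LCL.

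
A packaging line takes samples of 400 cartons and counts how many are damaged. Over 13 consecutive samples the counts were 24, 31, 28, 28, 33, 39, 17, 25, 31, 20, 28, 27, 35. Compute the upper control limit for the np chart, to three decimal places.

p̄ = Σdᵢ / (k·n) = 366 / (13 × 400) = 0.07038
UCL = np̄ + 3·√(np̄(1−p̄)) = 28.1538 + 3 × √(28.1538×0.92962) = 28.1538 + 3 × 5.1159 = 43.5015

43.501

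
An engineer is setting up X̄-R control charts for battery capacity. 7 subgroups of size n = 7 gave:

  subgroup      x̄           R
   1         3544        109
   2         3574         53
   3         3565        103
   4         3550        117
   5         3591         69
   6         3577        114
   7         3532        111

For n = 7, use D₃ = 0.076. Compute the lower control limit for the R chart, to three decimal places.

7.339

R̄ = (109 + 53 + 103 + 117 + 69 + 114 + 111) / 7 = 676.0000 / 7 = 96.5714
LCL_R = D₃·R̄ = 0.076 × 96.5714 = 7.3394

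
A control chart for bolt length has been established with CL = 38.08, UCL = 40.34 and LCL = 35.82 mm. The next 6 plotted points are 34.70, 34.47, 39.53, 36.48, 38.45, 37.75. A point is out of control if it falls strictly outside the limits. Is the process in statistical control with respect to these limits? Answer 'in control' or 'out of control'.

Compare each point to [35.82, 40.34]: sample 1 = 34.70 < LCL; sample 2 = 34.47 < LCL.

out of control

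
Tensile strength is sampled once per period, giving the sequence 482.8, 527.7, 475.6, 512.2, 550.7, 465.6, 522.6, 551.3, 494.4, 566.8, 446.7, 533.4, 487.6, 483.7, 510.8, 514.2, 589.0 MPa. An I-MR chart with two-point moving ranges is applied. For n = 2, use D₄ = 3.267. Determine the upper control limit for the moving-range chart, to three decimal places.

170.292

Moving ranges: 44.9, 52.1, 36.6, 38.5, 85.1, 57.0, 28.7, 56.9, 72.4, 120.1, 86.7, 45.8, 3.9, 27.1, 3.4, 74.8; M̄R̄ = 834.0000 / 16 = 52.1250
UCL_MR = D₄·M̄R̄ = 3.267 × 52.1250 = 170.2924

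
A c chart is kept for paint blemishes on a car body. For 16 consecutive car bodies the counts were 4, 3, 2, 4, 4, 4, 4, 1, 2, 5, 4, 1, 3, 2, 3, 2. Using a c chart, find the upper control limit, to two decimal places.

8.20

c̄ = (4 + 3 + 2 + 4 + 4 + 4 + 4 + 1 + 2 + 5 + 4 + 1 + 3 + 2 + 3 + 2) / 16 = 48 / 16 = 3.0000
UCL = c̄ + 3√c̄ = 3.0000 + 3 × √3.0000 = 3.0000 + 3 × 1.7321 = 8.1962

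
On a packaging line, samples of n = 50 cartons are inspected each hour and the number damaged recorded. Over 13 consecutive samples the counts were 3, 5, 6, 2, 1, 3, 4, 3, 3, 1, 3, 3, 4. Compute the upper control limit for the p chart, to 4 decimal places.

p̄ = Σdᵢ / (k·n) = 41 / (13 × 50) = 0.06308
UCL = p̄ + 3·√(p̄(1−p̄)/n) = 0.06308 + 3 × √(0.06308×0.93692/50) = 0.06308 + 3 × 0.03438 = 0.16622

0.1662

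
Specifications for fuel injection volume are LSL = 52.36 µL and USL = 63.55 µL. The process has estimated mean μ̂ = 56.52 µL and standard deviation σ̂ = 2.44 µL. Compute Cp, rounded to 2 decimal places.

0.76

Cp = (USL − LSL) / (6σ̂) = (63.55 − 52.36) / (6 × 2.44) = 11.1900 / 14.6400 = 0.7643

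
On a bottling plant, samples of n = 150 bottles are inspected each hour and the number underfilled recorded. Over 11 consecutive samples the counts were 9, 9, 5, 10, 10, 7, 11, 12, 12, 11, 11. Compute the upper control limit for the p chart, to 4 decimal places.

p̄ = Σdᵢ / (k·n) = 107 / (11 × 150) = 0.06485
UCL = p̄ + 3·√(p̄(1−p̄)/n) = 0.06485 + 3 × √(0.06485×0.93515/150) = 0.06485 + 3 × 0.02011 = 0.12517

0.1252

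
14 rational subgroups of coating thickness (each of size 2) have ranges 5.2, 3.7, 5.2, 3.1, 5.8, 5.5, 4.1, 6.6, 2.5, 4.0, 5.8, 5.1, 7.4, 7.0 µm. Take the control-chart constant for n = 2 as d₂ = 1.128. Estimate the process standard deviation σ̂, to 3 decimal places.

4.496

R̄ = (5.2 + 3.7 + 5.2 + 3.1 + 5.8 + 5.5 + 4.1 + 6.6 + 2.5 + 4.0 + 5.8 + 5.1 + 7.4 + 7.0) / 14 = 5.0714
σ̂ = R̄ / d₂ = 5.0714 / 1.128 = 4.4959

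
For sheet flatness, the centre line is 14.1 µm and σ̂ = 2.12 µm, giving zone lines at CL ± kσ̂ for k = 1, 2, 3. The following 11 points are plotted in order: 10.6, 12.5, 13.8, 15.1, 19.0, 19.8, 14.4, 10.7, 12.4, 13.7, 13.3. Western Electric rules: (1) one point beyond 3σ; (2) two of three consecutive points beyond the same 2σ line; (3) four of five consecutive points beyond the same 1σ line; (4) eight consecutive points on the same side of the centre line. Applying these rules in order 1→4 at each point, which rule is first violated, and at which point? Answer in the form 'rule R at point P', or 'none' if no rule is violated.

rule 2 at point 6

Zone of each point (C = within 1σ̂, B = 1σ̂–2σ̂, A = 2σ̂–3σ̂, * = beyond 3σ̂; sign = side of CL): 1:-B, 2:-C, 3:-C, 4:+C, 5:+A, 6:+A, 7:+C, 8:-B, 9:-C, 10:-C, 11:-C
Rule 2 (two of three consecutive points beyond the same 2σ limit) is satisfied at point 6.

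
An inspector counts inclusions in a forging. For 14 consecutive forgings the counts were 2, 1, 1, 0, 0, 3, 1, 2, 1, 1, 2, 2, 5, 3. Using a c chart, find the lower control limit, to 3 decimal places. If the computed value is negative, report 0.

c̄ = (2 + 1 + 1 + 0 + 0 + 3 + 1 + 2 + 1 + 1 + 2 + 2 + 5 + 3) / 14 = 24 / 14 = 1.7143
LCL = c̄ − 3√c̄ = 1.7143 − 3 × 1.3093 = -2.2136 → 0 (cannot be negative)

0.000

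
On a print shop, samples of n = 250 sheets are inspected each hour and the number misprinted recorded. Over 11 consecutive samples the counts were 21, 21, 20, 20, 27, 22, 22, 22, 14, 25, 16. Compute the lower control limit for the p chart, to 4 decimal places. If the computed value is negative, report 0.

0.0311

p̄ = Σdᵢ / (k·n) = 230 / (11 × 250) = 0.08364
LCL = p̄ − 3·√(p̄(1−p̄)/n) = 0.08364 − 3 × 0.01751 = 0.03111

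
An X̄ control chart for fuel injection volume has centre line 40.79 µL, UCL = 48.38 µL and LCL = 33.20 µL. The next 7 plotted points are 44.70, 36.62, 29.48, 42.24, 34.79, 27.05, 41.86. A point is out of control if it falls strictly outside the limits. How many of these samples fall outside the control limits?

Compare each point to [33.20, 48.38]: sample 3 = 29.48 < LCL; sample 6 = 27.05 < LCL.

2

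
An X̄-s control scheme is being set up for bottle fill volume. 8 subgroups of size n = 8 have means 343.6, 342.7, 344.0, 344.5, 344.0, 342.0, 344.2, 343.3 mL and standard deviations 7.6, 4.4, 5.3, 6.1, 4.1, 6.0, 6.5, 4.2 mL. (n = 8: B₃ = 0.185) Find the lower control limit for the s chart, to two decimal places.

s̄ = (7.6 + 4.4 + 5.3 + 6.1 + 4.1 + 6.0 + 6.5 + 4.2) / 8 = 5.5250
LCL_s = B₃·s̄ = 0.185 × 5.5250 = 1.0221

1.02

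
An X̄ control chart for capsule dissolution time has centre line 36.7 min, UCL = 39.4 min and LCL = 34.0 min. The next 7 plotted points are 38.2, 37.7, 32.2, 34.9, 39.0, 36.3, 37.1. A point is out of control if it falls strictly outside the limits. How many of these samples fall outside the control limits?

Compare each point to [34.0, 39.4]: sample 3 = 32.2 < LCL.

1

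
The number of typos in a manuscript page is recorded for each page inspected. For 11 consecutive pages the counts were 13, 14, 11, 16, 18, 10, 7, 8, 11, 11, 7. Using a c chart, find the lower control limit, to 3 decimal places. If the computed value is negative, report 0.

c̄ = (13 + 14 + 11 + 16 + 18 + 10 + 7 + 8 + 11 + 11 + 7) / 11 = 126 / 11 = 11.4545
LCL = c̄ − 3√c̄ = 11.4545 − 3 × 3.3845 = 1.3012

1.301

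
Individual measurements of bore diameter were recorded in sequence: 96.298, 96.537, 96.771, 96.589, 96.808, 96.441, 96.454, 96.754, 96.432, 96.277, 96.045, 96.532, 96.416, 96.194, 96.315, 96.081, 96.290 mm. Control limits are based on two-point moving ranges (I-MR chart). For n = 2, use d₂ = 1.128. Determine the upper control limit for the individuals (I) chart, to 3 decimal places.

97.033

X̄ = (96.298 + 96.537 + 96.771 + 96.589 + 96.808 + 96.441 + 96.454 + 96.754 + 96.432 + 96.277 + 96.045 + 96.532 + 96.416 + 96.194 + 96.315 + 96.081 + 96.290) / 17 = 96.4255
Moving ranges: 0.239, 0.234, 0.182, 0.219, 0.367, 0.013, 0.300, 0.322, 0.155, 0.232, 0.487, 0.116, 0.222, 0.121, 0.234, 0.209; M̄R̄ = 3.6520 / 16 = 0.2283
UCL = X̄ + 3·M̄R̄/d₂ = 96.4255 + 3 × 0.2283 / 1.128 = 97.0326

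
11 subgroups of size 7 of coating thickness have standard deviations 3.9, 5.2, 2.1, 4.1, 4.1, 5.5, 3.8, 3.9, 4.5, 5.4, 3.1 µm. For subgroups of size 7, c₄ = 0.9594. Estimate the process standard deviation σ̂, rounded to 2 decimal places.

s̄ = (3.9 + 5.2 + 2.1 + 4.1 + 4.1 + 5.5 + 3.8 + 3.9 + 4.5 + 5.4 + 3.1) / 11 = 4.1455
σ̂ = s̄ / c₄ = 4.1455 / 0.9594 = 4.3209

4.32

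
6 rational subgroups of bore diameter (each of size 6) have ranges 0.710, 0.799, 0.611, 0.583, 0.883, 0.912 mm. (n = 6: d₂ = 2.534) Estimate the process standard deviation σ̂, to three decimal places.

R̄ = (0.710 + 0.799 + 0.611 + 0.583 + 0.883 + 0.912) / 6 = 0.7497
σ̂ = R̄ / d₂ = 0.7497 / 2.534 = 0.2958

0.296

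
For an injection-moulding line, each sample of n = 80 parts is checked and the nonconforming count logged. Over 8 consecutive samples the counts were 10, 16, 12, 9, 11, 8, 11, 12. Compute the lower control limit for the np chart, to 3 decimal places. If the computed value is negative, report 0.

1.841

p̄ = Σdᵢ / (k·n) = 89 / (8 × 80) = 0.13906
LCL = np̄ − 3·√(np̄(1−p̄)) = 11.1250 − 3 × 3.0948 = 1.8405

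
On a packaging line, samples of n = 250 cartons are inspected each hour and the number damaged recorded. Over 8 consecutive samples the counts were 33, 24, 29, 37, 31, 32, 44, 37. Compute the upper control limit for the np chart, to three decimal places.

p̄ = Σdᵢ / (k·n) = 267 / (8 × 250) = 0.13350
UCL = np̄ + 3·√(np̄(1−p̄)) = 33.3750 + 3 × √(33.3750×0.86650) = 33.3750 + 3 × 5.3777 = 49.5080

49.508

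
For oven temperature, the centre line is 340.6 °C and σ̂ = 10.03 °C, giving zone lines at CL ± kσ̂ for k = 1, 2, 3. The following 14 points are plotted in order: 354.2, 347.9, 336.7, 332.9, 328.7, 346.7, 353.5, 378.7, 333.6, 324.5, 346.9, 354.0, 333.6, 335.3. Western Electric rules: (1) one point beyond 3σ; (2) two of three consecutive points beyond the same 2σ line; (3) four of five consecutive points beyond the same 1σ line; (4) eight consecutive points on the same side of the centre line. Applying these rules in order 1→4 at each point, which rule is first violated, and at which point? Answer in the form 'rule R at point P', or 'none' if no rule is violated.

Zone of each point (C = within 1σ̂, B = 1σ̂–2σ̂, A = 2σ̂–3σ̂, * = beyond 3σ̂; sign = side of CL): 1:+B, 2:+C, 3:-C, 4:-C, 5:-B, 6:+C, 7:+B, 8:+*, 9:-C, 10:-B, 11:+C, 12:+B, 13:-C, 14:-C
Rule 1 (one point beyond the 3σ limits) is satisfied at point 8.

rule 1 at point 8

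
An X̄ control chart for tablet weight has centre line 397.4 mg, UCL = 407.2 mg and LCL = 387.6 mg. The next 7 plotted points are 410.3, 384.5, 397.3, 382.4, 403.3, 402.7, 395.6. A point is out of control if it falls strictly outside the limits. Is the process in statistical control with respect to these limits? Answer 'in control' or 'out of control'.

Compare each point to [387.6, 407.2]: sample 1 = 410.3 > UCL; sample 2 = 384.5 < LCL; sample 4 = 382.4 < LCL.

out of control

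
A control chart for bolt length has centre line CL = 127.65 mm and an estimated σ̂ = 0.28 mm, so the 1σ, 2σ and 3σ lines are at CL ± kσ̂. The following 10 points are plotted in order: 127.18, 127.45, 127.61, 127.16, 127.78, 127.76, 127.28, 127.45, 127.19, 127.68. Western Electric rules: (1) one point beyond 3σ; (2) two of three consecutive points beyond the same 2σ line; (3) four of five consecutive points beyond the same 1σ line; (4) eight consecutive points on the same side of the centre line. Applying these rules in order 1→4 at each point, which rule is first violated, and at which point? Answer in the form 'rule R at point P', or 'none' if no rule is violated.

Zone of each point (C = within 1σ̂, B = 1σ̂–2σ̂, A = 2σ̂–3σ̂, * = beyond 3σ̂; sign = side of CL): 1:-B, 2:-C, 3:-C, 4:-B, 5:+C, 6:+C, 7:-B, 8:-C, 9:-B, 10:+C
No rule fires across all 10 points.

none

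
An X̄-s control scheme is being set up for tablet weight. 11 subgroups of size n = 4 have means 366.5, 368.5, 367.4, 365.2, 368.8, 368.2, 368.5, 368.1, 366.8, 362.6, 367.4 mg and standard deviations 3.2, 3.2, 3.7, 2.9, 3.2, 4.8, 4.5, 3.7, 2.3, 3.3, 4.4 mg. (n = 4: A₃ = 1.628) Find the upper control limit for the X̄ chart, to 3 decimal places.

X̄̄ = (366.5 + 368.5 + 367.4 + 365.2 + 368.8 + 368.2 + 368.5 + 368.1 + 366.8 + 362.6 + 367.4) / 11 = 367.0909
s̄ = (3.2 + 3.2 + 3.7 + 2.9 + 3.2 + 4.8 + 4.5 + 3.7 + 2.3 + 3.3 + 4.4) / 11 = 3.5636
UCL = X̄̄ + A₃·s̄ = 367.0909 + 1.628 × 3.5636 = 372.8925

372.893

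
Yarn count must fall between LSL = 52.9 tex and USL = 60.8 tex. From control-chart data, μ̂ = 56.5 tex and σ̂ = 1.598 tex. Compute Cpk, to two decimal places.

Cpu = (USL − μ̂) / (3σ̂) = (60.8 − 56.5) / (3 × 1.598) = 0.8970; Cpl = (μ̂ − LSL) / (3σ̂) = (56.5 − 52.9) / (3 × 1.598) = 0.7509; Cpk = min(Cpu, Cpl) = 0.7509

0.75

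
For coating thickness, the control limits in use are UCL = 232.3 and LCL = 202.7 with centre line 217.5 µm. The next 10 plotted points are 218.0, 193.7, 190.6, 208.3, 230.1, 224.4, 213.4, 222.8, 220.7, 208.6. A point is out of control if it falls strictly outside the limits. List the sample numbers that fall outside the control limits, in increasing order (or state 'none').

2, 3

Compare each point to [202.7, 232.3]: sample 2 = 193.7 < LCL; sample 3 = 190.6 < LCL.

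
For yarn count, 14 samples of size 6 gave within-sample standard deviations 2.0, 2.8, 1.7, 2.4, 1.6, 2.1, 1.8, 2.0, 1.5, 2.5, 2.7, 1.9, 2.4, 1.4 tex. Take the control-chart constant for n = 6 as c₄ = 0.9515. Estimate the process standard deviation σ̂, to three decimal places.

s̄ = (2.0 + 2.8 + 1.7 + 2.4 + 1.6 + 2.1 + 1.8 + 2.0 + 1.5 + 2.5 + 2.7 + 1.9 + 2.4 + 1.4) / 14 = 2.0571
σ̂ = s̄ / c₄ = 2.0571 / 0.9515 = 2.1620

2.162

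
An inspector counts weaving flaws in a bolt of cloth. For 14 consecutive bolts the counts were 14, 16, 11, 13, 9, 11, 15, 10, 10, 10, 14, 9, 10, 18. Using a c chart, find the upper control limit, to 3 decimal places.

22.597

c̄ = (14 + 16 + 11 + 13 + 9 + 11 + 15 + 10 + 10 + 10 + 14 + 9 + 10 + 18) / 14 = 170 / 14 = 12.1429
UCL = c̄ + 3√c̄ = 12.1429 + 3 × √12.1429 = 12.1429 + 3 × 3.4847 = 22.5968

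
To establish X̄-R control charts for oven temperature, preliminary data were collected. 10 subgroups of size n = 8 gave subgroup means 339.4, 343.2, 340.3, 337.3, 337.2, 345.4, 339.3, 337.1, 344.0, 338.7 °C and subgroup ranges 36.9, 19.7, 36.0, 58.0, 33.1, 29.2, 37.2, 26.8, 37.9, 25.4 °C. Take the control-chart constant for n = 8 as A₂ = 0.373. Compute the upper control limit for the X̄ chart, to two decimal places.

352.88

X̄̄ = (339.4 + 343.2 + 340.3 + 337.3 + 337.2 + 345.4 + 339.3 + 337.1 + 344.0 + 338.7) / 10 = 3401.9000 / 10 = 340.1900
R̄ = (36.9 + 19.7 + 36.0 + 58.0 + 33.1 + 29.2 + 37.2 + 26.8 + 37.9 + 25.4) / 10 = 340.2000 / 10 = 34.0200
UCL = X̄̄ + A₂·R̄ = 340.1900 + 0.373 × 34.0200 = 352.8795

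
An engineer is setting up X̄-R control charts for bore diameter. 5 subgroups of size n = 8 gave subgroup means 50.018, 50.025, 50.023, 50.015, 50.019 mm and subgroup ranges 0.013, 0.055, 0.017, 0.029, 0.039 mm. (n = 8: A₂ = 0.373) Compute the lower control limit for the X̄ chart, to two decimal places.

X̄̄ = (50.018 + 50.025 + 50.023 + 50.015 + 50.019) / 5 = 250.1000 / 5 = 50.0200
R̄ = (0.013 + 0.055 + 0.017 + 0.029 + 0.039) / 5 = 0.1530 / 5 = 0.0306
LCL = X̄̄ − A₂·R̄ = 50.0200 − 0.373 × 0.0306 = 50.0086

50.01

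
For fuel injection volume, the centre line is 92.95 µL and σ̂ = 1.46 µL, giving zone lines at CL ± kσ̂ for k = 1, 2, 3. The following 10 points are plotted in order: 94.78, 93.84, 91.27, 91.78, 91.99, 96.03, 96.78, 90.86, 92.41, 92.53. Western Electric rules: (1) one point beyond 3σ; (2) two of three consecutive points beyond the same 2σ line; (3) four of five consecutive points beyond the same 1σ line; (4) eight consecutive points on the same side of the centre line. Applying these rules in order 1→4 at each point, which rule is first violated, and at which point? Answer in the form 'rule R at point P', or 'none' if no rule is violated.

rule 2 at point 7

Zone of each point (C = within 1σ̂, B = 1σ̂–2σ̂, A = 2σ̂–3σ̂, * = beyond 3σ̂; sign = side of CL): 1:+B, 2:+C, 3:-B, 4:-C, 5:-C, 6:+A, 7:+A, 8:-B, 9:-C, 10:-C
Rule 2 (two of three consecutive points beyond the same 2σ limit) is satisfied at point 7.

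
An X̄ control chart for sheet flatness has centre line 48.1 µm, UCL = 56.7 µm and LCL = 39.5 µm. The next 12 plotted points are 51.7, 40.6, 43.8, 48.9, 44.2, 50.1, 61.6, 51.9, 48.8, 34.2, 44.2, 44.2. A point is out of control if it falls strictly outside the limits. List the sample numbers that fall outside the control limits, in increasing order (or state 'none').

7, 10

Compare each point to [39.5, 56.7]: sample 7 = 61.6 > UCL; sample 10 = 34.2 < LCL.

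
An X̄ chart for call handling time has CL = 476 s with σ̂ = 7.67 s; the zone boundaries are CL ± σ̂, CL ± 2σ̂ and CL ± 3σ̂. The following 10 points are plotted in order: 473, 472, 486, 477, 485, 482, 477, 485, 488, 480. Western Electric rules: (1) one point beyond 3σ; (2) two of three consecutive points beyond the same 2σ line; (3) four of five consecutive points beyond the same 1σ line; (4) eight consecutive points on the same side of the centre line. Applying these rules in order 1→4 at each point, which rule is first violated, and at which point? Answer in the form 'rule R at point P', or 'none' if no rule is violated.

rule 4 at point 10

Zone of each point (C = within 1σ̂, B = 1σ̂–2σ̂, A = 2σ̂–3σ̂, * = beyond 3σ̂; sign = side of CL): 1:-C, 2:-C, 3:+B, 4:+C, 5:+B, 6:+C, 7:+C, 8:+B, 9:+B, 10:+C
Rule 4 (eight consecutive points on the same side of the centre line) is satisfied at point 10.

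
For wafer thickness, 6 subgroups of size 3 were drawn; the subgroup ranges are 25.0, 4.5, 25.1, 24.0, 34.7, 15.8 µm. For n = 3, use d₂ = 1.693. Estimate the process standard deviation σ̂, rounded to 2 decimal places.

R̄ = (25.0 + 4.5 + 25.1 + 24.0 + 34.7 + 15.8) / 6 = 21.5167
σ̂ = R̄ / d₂ = 21.5167 / 1.693 = 12.7092

12.71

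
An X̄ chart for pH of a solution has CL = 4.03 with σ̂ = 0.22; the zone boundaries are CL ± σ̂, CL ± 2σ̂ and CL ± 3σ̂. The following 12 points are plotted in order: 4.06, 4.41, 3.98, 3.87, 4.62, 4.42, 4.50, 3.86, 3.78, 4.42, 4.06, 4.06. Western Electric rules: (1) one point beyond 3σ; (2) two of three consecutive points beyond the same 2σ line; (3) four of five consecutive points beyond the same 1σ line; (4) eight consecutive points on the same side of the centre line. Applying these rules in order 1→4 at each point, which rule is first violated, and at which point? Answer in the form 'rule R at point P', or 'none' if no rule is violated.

rule 2 at point 7

Zone of each point (C = within 1σ̂, B = 1σ̂–2σ̂, A = 2σ̂–3σ̂, * = beyond 3σ̂; sign = side of CL): 1:+C, 2:+B, 3:-C, 4:-C, 5:+A, 6:+B, 7:+A, 8:-C, 9:-B, 10:+B, 11:+C, 12:+C
Rule 2 (two of three consecutive points beyond the same 2σ limit) is satisfied at point 7.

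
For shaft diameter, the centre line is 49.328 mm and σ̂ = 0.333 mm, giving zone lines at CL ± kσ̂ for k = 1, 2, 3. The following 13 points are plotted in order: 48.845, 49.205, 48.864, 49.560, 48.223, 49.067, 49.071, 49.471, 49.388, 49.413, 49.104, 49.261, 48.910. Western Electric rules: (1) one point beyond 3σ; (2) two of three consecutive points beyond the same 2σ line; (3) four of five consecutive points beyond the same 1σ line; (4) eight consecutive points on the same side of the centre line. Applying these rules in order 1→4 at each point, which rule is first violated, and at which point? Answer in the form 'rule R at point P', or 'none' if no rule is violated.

Zone of each point (C = within 1σ̂, B = 1σ̂–2σ̂, A = 2σ̂–3σ̂, * = beyond 3σ̂; sign = side of CL): 1:-B, 2:-C, 3:-B, 4:+C, 5:-*, 6:-C, 7:-C, 8:+C, 9:+C, 10:+C, 11:-C, 12:-C, 13:-B
Rule 1 (one point beyond the 3σ limits) is satisfied at point 5.

rule 1 at point 5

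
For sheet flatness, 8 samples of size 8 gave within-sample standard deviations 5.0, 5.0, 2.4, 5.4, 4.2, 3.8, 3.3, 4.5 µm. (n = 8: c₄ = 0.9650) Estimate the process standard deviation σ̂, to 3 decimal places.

4.352

s̄ = (5.0 + 5.0 + 2.4 + 5.4 + 4.2 + 3.8 + 3.3 + 4.5) / 8 = 4.2000
σ̂ = s̄ / c₄ = 4.2000 / 0.9650 = 4.3523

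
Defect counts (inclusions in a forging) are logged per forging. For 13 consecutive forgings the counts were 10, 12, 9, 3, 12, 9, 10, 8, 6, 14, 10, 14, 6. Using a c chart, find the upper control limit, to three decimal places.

18.689

c̄ = (10 + 12 + 9 + 3 + 12 + 9 + 10 + 8 + 6 + 14 + 10 + 14 + 6) / 13 = 123 / 13 = 9.4615
UCL = c̄ + 3√c̄ = 9.4615 + 3 × √9.4615 = 9.4615 + 3 × 3.0760 = 18.6894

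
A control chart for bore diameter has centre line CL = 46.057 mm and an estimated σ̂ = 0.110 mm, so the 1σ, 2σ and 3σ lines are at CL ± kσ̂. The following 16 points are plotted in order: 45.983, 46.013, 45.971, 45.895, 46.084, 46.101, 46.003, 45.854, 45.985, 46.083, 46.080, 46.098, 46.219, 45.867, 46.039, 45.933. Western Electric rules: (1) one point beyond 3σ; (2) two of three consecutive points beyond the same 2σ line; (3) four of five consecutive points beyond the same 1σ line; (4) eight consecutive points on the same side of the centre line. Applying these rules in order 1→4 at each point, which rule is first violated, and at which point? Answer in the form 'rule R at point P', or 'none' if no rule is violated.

none

Zone of each point (C = within 1σ̂, B = 1σ̂–2σ̂, A = 2σ̂–3σ̂, * = beyond 3σ̂; sign = side of CL): 1:-C, 2:-C, 3:-C, 4:-B, 5:+C, 6:+C, 7:-C, 8:-B, 9:-C, 10:+C, 11:+C, 12:+C, 13:+B, 14:-B, 15:-C, 16:-B
No rule fires across all 16 points.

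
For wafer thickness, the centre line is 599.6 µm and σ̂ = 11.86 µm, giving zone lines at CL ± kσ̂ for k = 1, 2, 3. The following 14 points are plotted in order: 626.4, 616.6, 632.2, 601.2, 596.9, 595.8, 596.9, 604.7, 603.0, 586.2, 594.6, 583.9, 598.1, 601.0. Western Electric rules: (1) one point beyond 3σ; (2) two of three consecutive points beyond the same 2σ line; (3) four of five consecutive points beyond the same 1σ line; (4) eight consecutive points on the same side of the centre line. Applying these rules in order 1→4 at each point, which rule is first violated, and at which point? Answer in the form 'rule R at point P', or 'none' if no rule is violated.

Zone of each point (C = within 1σ̂, B = 1σ̂–2σ̂, A = 2σ̂–3σ̂, * = beyond 3σ̂; sign = side of CL): 1:+A, 2:+B, 3:+A, 4:+C, 5:-C, 6:-C, 7:-C, 8:+C, 9:+C, 10:-B, 11:-C, 12:-B, 13:-C, 14:+C
Rule 2 (two of three consecutive points beyond the same 2σ limit) is satisfied at point 3.

rule 2 at point 3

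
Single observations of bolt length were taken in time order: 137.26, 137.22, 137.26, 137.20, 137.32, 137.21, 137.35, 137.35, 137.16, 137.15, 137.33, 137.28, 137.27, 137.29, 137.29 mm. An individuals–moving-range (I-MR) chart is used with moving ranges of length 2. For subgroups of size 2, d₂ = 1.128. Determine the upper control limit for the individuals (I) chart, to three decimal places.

X̄ = (137.26 + 137.22 + 137.26 + 137.20 + 137.32 + 137.21 + 137.35 + 137.35 + 137.16 + 137.15 + 137.33 + 137.28 + 137.27 + 137.29 + 137.29) / 15 = 137.2627
Moving ranges: 0.04, 0.04, 0.06, 0.12, 0.11, 0.14, 0.00, 0.19, 0.01, 0.18, 0.05, 0.01, 0.02, 0.00; M̄R̄ = 0.9700 / 14 = 0.0693
UCL = X̄ + 3·M̄R̄/d₂ = 137.2627 + 3 × 0.0693 / 1.128 = 137.4469

137.447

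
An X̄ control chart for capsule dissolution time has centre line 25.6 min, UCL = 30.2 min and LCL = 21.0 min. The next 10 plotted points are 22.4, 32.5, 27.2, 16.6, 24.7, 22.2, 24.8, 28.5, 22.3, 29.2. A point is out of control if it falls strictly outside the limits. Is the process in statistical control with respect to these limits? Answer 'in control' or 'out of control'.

out of control

Compare each point to [21.0, 30.2]: sample 2 = 32.5 > UCL; sample 4 = 16.6 < LCL.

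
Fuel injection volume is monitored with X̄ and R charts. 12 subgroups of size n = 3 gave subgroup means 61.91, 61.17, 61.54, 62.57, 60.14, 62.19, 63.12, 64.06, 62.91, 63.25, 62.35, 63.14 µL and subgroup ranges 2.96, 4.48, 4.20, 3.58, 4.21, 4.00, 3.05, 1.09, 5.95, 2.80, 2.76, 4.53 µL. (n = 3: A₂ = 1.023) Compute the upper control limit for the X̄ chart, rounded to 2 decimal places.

X̄̄ = (61.91 + 61.17 + 61.54 + 62.57 + 60.14 + 62.19 + 63.12 + 64.06 + 62.91 + 63.25 + 62.35 + 63.14) / 12 = 748.3500 / 12 = 62.3625
R̄ = (2.96 + 4.48 + 4.20 + 3.58 + 4.21 + 4.00 + 3.05 + 1.09 + 5.95 + 2.80 + 2.76 + 4.53) / 12 = 43.6100 / 12 = 3.6342
UCL = X̄̄ + A₂·R̄ = 62.3625 + 1.023 × 3.6342 = 66.0803

66.08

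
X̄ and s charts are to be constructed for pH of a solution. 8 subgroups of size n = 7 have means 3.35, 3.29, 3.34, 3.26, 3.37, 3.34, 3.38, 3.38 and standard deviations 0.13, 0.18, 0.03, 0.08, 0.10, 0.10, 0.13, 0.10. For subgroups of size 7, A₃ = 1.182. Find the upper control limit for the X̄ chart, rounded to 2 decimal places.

X̄̄ = (3.35 + 3.29 + 3.34 + 3.26 + 3.37 + 3.34 + 3.38 + 3.38) / 8 = 3.3388
s̄ = (0.13 + 0.18 + 0.03 + 0.08 + 0.10 + 0.10 + 0.13 + 0.10) / 8 = 0.1062
UCL = X̄̄ + A₃·s̄ = 3.3388 + 1.182 × 0.1062 = 3.4643

3.46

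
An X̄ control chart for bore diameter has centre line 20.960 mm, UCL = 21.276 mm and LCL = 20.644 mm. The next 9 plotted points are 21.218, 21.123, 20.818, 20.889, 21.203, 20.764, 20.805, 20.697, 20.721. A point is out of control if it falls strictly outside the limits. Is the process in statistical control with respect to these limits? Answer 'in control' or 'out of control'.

in control

All 9 points lie within [20.644, 21.276].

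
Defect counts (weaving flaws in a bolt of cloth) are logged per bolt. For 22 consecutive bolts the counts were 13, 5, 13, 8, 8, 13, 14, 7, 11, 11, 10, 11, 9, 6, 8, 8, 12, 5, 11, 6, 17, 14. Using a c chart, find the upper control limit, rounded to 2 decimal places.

19.49

c̄ = (13 + 5 + 13 + 8 + 8 + 13 + 14 + 7 + 11 + 11 + 10 + 11 + 9 + 6 + 8 + 8 + 12 + 5 + 11 + 6 + 17 + 14) / 22 = 220 / 22 = 10.0000
UCL = c̄ + 3√c̄ = 10.0000 + 3 × √10.0000 = 10.0000 + 3 × 3.1623 = 19.4868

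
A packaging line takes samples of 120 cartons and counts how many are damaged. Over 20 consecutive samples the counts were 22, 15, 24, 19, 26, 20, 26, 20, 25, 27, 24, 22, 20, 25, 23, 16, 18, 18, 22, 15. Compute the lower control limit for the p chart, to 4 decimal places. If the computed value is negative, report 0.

p̄ = Σdᵢ / (k·n) = 427 / (20 × 120) = 0.17792
LCL = p̄ − 3·√(p̄(1−p̄)/n) = 0.17792 − 3 × 0.03491 = 0.07318

0.0732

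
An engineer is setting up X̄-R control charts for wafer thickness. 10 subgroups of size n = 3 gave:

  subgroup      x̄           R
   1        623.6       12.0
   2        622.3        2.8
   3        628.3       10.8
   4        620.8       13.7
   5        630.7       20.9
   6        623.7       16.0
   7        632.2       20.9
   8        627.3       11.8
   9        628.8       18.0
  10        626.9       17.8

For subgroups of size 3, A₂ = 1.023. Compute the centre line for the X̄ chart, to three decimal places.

626.460

X̄̄ = (623.6 + 622.3 + 628.3 + 620.8 + 630.7 + 623.7 + 632.2 + 627.3 + 628.8 + 626.9) / 10 = 6264.6000 / 10 = 626.4600
CL = X̄̄ = 626.4600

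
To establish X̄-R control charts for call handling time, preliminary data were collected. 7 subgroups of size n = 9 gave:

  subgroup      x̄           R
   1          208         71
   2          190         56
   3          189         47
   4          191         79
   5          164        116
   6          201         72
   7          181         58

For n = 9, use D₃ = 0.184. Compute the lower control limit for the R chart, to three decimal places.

R̄ = (71 + 56 + 47 + 79 + 116 + 72 + 58) / 7 = 499.0000 / 7 = 71.2857
LCL_R = D₃·R̄ = 0.184 × 71.2857 = 13.1166

13.117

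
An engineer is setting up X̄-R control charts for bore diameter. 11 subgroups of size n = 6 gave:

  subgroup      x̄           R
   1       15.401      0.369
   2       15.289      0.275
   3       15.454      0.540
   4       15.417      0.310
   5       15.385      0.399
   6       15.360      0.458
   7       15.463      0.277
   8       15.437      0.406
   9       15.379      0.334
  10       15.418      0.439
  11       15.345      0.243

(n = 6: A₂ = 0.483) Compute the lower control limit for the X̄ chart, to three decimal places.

15.217

X̄̄ = (15.401 + 15.289 + 15.454 + 15.417 + 15.385 + 15.360 + 15.463 + 15.437 + 15.379 + 15.418 + 15.345) / 11 = 169.3480 / 11 = 15.3953
R̄ = (0.369 + 0.275 + 0.540 + 0.310 + 0.399 + 0.458 + 0.277 + 0.406 + 0.334 + 0.439 + 0.243) / 11 = 4.0500 / 11 = 0.3682
LCL = X̄̄ − A₂·R̄ = 15.3953 − 0.483 × 0.3682 = 15.2174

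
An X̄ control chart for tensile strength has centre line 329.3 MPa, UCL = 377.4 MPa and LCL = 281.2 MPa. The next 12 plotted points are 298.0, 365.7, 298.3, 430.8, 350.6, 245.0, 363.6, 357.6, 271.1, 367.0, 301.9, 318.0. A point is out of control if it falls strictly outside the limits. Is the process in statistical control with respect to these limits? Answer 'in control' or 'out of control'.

out of control

Compare each point to [281.2, 377.4]: sample 4 = 430.8 > UCL; sample 6 = 245.0 < LCL; sample 9 = 271.1 < LCL.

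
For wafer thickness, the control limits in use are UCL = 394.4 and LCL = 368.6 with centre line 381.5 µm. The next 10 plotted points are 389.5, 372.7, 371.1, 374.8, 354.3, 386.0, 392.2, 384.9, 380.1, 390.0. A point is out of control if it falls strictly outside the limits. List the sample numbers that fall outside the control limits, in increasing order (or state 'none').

Compare each point to [368.6, 394.4]: sample 5 = 354.3 < LCL.

5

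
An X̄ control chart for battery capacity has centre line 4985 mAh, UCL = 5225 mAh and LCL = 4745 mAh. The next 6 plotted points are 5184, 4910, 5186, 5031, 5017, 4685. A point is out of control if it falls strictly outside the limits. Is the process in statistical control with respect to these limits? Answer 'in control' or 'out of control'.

out of control

Compare each point to [4745, 5225]: sample 6 = 4685 < LCL.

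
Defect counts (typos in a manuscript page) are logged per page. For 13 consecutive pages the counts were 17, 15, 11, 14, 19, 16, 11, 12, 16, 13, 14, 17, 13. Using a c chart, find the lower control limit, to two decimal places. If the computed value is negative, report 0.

3.05

c̄ = (17 + 15 + 11 + 14 + 19 + 16 + 11 + 12 + 16 + 13 + 14 + 17 + 13) / 13 = 188 / 13 = 14.4615
LCL = c̄ − 3√c̄ = 14.4615 − 3 × 3.8028 = 3.0530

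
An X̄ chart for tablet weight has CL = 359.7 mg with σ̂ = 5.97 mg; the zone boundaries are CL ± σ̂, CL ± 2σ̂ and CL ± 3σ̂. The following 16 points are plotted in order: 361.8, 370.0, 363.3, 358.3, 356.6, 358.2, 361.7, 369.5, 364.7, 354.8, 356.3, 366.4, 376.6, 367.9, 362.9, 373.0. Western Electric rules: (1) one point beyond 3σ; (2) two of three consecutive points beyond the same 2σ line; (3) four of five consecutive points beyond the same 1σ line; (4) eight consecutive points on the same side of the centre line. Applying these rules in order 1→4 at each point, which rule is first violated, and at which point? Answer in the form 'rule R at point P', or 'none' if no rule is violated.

rule 3 at point 16

Zone of each point (C = within 1σ̂, B = 1σ̂–2σ̂, A = 2σ̂–3σ̂, * = beyond 3σ̂; sign = side of CL): 1:+C, 2:+B, 3:+C, 4:-C, 5:-C, 6:-C, 7:+C, 8:+B, 9:+C, 10:-C, 11:-C, 12:+B, 13:+A, 14:+B, 15:+C, 16:+A
Rule 3 (four of five consecutive points beyond the same 1σ limit) is satisfied at point 16.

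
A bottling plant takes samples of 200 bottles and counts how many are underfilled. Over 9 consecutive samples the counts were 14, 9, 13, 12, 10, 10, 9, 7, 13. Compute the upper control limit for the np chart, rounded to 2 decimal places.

20.36

p̄ = Σdᵢ / (k·n) = 97 / (9 × 200) = 0.05389
UCL = np̄ + 3·√(np̄(1−p̄)) = 10.7778 + 3 × √(10.7778×0.94611) = 10.7778 + 3 × 3.1933 = 20.3576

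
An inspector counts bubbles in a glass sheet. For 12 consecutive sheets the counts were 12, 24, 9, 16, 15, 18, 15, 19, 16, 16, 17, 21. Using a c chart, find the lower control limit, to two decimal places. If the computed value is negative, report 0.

4.31

c̄ = (12 + 24 + 9 + 16 + 15 + 18 + 15 + 19 + 16 + 16 + 17 + 21) / 12 = 198 / 12 = 16.5000
LCL = c̄ − 3√c̄ = 16.5000 − 3 × 4.0620 = 4.3139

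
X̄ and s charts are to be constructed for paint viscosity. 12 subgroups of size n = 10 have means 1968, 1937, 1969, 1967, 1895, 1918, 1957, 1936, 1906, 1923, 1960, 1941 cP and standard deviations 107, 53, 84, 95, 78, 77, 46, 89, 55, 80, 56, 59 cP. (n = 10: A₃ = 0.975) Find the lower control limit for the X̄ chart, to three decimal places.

1868.331

X̄̄ = (1968 + 1937 + 1969 + 1967 + 1895 + 1918 + 1957 + 1936 + 1906 + 1923 + 1960 + 1941) / 12 = 1939.7500
s̄ = (107 + 53 + 84 + 95 + 78 + 77 + 46 + 89 + 55 + 80 + 56 + 59) / 12 = 73.2500
LCL = X̄̄ − A₃·s̄ = 1939.7500 − 0.975 × 73.2500 = 1868.3312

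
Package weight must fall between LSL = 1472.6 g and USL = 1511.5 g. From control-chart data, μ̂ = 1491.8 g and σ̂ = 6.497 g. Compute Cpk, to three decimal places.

Cpu = (USL − μ̂) / (3σ̂) = (1511.5 − 1491.8) / (3 × 6.497) = 1.0107; Cpl = (μ̂ − LSL) / (3σ̂) = (1491.8 − 1472.6) / (3 × 6.497) = 0.9851; Cpk = min(Cpu, Cpl) = 0.9851

0.985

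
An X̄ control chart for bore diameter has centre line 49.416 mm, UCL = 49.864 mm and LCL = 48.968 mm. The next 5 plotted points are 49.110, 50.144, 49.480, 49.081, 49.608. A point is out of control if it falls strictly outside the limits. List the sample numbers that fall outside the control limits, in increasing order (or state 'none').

2

Compare each point to [48.968, 49.864]: sample 2 = 50.144 > UCL.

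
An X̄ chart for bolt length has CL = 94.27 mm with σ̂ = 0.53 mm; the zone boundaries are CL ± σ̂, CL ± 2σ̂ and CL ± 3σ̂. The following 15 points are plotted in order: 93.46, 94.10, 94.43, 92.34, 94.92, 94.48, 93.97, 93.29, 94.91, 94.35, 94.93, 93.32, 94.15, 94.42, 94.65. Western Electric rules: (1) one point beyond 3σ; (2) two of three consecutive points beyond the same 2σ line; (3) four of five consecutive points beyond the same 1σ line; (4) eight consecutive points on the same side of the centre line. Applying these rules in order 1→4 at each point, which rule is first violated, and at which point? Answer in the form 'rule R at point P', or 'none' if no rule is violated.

rule 1 at point 4

Zone of each point (C = within 1σ̂, B = 1σ̂–2σ̂, A = 2σ̂–3σ̂, * = beyond 3σ̂; sign = side of CL): 1:-B, 2:-C, 3:+C, 4:-*, 5:+B, 6:+C, 7:-C, 8:-B, 9:+B, 10:+C, 11:+B, 12:-B, 13:-C, 14:+C, 15:+C
Rule 1 (one point beyond the 3σ limits) is satisfied at point 4.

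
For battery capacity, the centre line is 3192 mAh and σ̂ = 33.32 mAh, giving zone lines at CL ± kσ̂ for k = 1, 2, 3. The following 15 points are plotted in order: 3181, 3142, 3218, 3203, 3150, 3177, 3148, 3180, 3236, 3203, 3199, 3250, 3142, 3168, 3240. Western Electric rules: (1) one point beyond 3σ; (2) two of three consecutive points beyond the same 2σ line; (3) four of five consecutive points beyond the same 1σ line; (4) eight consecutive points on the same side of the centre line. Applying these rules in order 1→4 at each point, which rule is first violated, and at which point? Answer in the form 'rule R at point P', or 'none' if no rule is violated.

none

Zone of each point (C = within 1σ̂, B = 1σ̂–2σ̂, A = 2σ̂–3σ̂, * = beyond 3σ̂; sign = side of CL): 1:-C, 2:-B, 3:+C, 4:+C, 5:-B, 6:-C, 7:-B, 8:-C, 9:+B, 10:+C, 11:+C, 12:+B, 13:-B, 14:-C, 15:+B
No rule fires across all 15 points.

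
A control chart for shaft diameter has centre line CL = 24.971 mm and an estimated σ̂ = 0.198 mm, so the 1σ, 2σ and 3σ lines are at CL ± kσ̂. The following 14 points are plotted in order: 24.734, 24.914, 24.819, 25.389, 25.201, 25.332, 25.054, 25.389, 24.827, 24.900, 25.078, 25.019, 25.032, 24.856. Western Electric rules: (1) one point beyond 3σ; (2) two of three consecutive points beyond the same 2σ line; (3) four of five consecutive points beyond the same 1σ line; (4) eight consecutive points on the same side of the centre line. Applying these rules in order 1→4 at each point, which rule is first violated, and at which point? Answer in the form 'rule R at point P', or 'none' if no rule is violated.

rule 3 at point 8

Zone of each point (C = within 1σ̂, B = 1σ̂–2σ̂, A = 2σ̂–3σ̂, * = beyond 3σ̂; sign = side of CL): 1:-B, 2:-C, 3:-C, 4:+A, 5:+B, 6:+B, 7:+C, 8:+A, 9:-C, 10:-C, 11:+C, 12:+C, 13:+C, 14:-C
Rule 3 (four of five consecutive points beyond the same 1σ limit) is satisfied at point 8.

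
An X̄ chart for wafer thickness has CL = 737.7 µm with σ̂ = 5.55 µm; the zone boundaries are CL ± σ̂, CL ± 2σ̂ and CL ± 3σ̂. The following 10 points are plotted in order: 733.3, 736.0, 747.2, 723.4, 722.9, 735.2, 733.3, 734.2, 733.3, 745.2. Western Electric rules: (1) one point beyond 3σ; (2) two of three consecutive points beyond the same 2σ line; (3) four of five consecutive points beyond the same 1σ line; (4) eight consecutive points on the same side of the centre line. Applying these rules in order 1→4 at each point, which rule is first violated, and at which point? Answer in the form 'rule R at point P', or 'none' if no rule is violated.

Zone of each point (C = within 1σ̂, B = 1σ̂–2σ̂, A = 2σ̂–3σ̂, * = beyond 3σ̂; sign = side of CL): 1:-C, 2:-C, 3:+B, 4:-A, 5:-A, 6:-C, 7:-C, 8:-C, 9:-C, 10:+B
Rule 2 (two of three consecutive points beyond the same 2σ limit) is satisfied at point 5.

rule 2 at point 5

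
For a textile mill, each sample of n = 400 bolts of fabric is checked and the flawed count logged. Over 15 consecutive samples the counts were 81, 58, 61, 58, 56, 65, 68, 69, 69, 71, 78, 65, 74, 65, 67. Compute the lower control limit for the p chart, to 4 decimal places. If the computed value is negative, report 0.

0.1115

p̄ = Σdᵢ / (k·n) = 1005 / (15 × 400) = 0.16750
LCL = p̄ − 3·√(p̄(1−p̄)/n) = 0.16750 − 3 × 0.01867 = 0.11149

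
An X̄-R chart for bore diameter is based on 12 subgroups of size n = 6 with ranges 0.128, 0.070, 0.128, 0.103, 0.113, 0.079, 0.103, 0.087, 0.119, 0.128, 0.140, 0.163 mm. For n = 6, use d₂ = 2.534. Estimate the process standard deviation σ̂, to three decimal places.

0.045

R̄ = (0.128 + 0.070 + 0.128 + 0.103 + 0.113 + 0.079 + 0.103 + 0.087 + 0.119 + 0.128 + 0.140 + 0.163) / 12 = 0.1134
σ̂ = R̄ / d₂ = 0.1134 / 2.534 = 0.0448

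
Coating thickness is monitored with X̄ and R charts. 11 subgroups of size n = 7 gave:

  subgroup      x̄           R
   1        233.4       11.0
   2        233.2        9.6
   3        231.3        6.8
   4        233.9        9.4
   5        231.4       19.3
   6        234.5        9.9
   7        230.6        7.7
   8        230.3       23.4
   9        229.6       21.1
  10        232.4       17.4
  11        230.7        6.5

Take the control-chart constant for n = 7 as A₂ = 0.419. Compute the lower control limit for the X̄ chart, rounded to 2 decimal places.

X̄̄ = (233.4 + 233.2 + 231.3 + 233.9 + 231.4 + 234.5 + 230.6 + 230.3 + 229.6 + 232.4 + 230.7) / 11 = 2551.3000 / 11 = 231.9364
R̄ = (11.0 + 9.6 + 6.8 + 9.4 + 19.3 + 9.9 + 7.7 + 23.4 + 21.1 + 17.4 + 6.5) / 11 = 142.1000 / 11 = 12.9182
LCL = X̄̄ − A₂·R̄ = 231.9364 − 0.419 × 12.9182 = 226.5236

226.52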